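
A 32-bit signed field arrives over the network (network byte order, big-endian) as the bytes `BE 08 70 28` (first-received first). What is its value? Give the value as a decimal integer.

In big-endian order the high byte comes first in memory.
The bytes are already most-significant first: 0xBE087028.
Top bit is set, so as a signed 32-bit value this is 0xBE087028 − 2^32 = -1106743256.

-1106743256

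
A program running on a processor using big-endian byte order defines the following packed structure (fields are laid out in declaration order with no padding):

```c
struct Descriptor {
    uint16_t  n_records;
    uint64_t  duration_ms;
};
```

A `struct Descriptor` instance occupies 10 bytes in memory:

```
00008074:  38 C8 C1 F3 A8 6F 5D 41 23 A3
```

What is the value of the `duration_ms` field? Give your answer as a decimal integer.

13975699264920167331

`duration_ms` follows `n_records` (2 bytes), so it starts at byte offset 2 and occupies 8 bytes.
Bytes at offsets 2..9: C1 F3 A8 6F 5D 41 23 A3.
In big-endian order the high byte comes first in memory.
The bytes are already most-significant first: 0xC1F3A86F5D4123A3.
0xC1F3A86F5D4123A3 = 13975699264920167331.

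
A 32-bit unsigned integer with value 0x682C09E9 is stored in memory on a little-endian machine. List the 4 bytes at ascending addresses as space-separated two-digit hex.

E9 09 2C 68

Split into bytes (most-significant first): 68 2C 09 E9.
Little-endian: lowest address holds the least-significant byte.
So at ascending addresses the bytes are E9 09 2C 68.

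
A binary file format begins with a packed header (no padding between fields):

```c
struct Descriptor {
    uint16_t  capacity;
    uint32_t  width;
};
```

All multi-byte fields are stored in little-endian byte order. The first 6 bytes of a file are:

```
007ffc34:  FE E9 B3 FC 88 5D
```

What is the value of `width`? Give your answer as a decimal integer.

1569258675

`width` follows `capacity` (2 bytes), so it starts at byte offset 2 and occupies 4 bytes.
Bytes at offsets 2..5: B3 FC 88 5D.
In little-endian order the low byte comes first in memory.
Reassemble most-significant byte first: 5D 88 FC B3 → 0x5D88FCB3.
0x5D88FCB3 = 1569258675.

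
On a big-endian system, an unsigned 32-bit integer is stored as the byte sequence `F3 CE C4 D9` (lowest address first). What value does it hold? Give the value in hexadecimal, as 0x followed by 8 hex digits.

Big-endian: lowest address holds the most-significant byte.
The bytes are already most-significant first: 0xF3CEC4D9.

0xF3CEC4D9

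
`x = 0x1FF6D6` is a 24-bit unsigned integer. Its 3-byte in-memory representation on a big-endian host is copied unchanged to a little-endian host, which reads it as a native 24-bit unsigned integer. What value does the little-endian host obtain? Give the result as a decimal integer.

Stored big-endian, the bytes at ascending addresses are 1F F6 D6.
Read back as little-endian, the first byte is least significant, giving 0xD6F61F.
0xD6F61F = 14087711.

14087711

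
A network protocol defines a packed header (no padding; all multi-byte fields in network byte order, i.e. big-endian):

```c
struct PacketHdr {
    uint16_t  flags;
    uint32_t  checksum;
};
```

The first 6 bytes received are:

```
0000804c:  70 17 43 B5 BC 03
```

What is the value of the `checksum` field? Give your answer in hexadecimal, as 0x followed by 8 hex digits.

0x43B5BC03

`checksum` follows `flags` (2 bytes), so it starts at byte offset 2 and occupies 4 bytes.
Bytes at offsets 2..5: 43 B5 BC 03.
Big-endian: lowest address holds the most-significant byte.
The bytes are already most-significant first: 0x43B5BC03.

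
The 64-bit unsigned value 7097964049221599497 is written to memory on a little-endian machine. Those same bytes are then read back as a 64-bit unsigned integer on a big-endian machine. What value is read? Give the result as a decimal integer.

702940008784888162

7097964049221599497 in 64-bit hexadecimal is 0x628108B23658C109.
Stored little-endian, the bytes at ascending addresses are 09 C1 58 36 B2 08 81 62.
Read back as big-endian, the last byte is least significant, giving 0x09C15836B2088162.
0x09C15836B2088162 = 702940008784888162.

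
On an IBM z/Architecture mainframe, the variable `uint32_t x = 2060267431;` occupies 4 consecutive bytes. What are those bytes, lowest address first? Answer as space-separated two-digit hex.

2060267431 in hexadecimal, padded to 32 bits, is 0x7ACD2FA7.
Split into bytes (most-significant first): 7A CD 2F A7.
Big-endian: lowest address holds the most-significant byte.
So the memory order matches the most-significant-first order: 7A CD 2F A7.

7A CD 2F A7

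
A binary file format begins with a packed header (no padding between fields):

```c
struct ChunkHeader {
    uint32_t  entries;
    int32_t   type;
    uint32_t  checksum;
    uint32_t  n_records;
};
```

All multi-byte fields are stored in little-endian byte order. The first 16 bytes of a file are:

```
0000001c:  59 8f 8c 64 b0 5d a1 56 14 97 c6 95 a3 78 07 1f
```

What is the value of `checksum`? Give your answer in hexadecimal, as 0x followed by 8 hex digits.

0x95C69714

`checksum` follows `entries` (4 B), `type` (4 B), so it starts at offset 4 + 4 = 8 and occupies 4 bytes.
Bytes at offsets 8..11: 14 97 C6 95.
In little-endian order the low byte comes first in memory.
Reassemble most-significant byte first: 95 C6 97 14 → 0x95C69714.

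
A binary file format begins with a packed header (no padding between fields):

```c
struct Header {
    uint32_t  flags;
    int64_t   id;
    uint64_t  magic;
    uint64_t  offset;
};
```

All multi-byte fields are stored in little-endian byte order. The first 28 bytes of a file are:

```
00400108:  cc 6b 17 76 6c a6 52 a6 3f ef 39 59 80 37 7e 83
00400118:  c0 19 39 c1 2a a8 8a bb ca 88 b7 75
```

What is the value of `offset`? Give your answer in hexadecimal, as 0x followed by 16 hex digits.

0x75B788CABB8AA82A

`offset` follows `flags` (4 B), `id` (8 B), `magic` (8 B), so it starts at offset 4 + 8 + 8 = 20 and occupies 8 bytes.
Bytes at offsets 20..27: 2A A8 8A BB CA 88 B7 75.
Little-endian stores the least-significant byte at the lowest address.
Reassemble most-significant byte first: 75 B7 88 CA BB 8A A8 2A → 0x75B788CABB8AA82A.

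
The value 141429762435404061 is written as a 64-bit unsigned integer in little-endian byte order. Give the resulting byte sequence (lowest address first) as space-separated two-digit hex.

141429762435404061 in hexadecimal, padded to 64 bits, is 0x01F6759E9EA1511D.
Split into bytes (most-significant first): 01 F6 75 9E 9E A1 51 1D.
Little-endian stores the least-significant byte at the lowest address.
So at ascending addresses the bytes are 1D 51 A1 9E 9E 75 F6 01.

1D 51 A1 9E 9E 75 F6 01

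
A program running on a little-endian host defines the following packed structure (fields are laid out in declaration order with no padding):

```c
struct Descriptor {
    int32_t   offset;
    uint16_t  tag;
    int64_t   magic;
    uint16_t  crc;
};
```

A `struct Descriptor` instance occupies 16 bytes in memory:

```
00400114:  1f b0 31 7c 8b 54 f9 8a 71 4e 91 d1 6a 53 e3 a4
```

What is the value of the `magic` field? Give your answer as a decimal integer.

`magic` follows `offset` (4 B), `tag` (2 B), so it starts at offset 4 + 2 = 6 and occupies 8 bytes.
Bytes at offsets 6..13: F9 8A 71 4E 91 D1 6A 53.
Little-endian: lowest address holds the least-significant byte.
Reassemble most-significant byte first: 53 6A D1 91 4E 71 8A F9 → 0x536AD1914E718AF9.
0x536AD1914E718AF9 = 6010847074695875321.

6010847074695875321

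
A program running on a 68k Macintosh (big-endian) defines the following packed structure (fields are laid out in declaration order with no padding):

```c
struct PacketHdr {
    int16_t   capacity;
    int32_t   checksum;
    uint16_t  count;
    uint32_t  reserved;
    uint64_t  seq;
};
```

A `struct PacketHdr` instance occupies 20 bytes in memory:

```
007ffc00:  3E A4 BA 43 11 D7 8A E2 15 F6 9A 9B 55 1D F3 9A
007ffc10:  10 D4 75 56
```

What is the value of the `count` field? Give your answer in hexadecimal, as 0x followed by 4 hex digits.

0x8AE2

`count` follows `capacity` (2 B), `checksum` (4 B), so it starts at offset 2 + 4 = 6 and occupies 2 bytes.
Bytes at offsets 6..7: 8A E2.
Big-endian: lowest address holds the most-significant byte.
The bytes are already most-significant first: 0x8AE2.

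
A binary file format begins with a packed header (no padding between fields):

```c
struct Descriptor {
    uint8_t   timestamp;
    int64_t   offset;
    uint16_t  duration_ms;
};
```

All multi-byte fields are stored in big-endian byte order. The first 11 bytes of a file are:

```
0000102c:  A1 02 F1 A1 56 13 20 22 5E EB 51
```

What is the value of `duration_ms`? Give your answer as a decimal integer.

`duration_ms` follows `timestamp` (1 B), `offset` (8 B), so it starts at offset 1 + 8 = 9 and occupies 2 bytes.
Bytes at offsets 9..10: EB 51.
In big-endian order the high byte comes first in memory.
The bytes are already most-significant first: 0xEB51.
0xEB51 = 60241.

60241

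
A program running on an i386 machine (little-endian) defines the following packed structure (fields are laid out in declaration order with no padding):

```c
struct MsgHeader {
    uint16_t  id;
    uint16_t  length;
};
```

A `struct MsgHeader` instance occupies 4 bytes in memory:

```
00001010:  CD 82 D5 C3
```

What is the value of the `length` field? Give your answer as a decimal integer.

`length` follows `id` (2 bytes), so it starts at byte offset 2 and occupies 2 bytes.
Bytes at offsets 2..3: D5 C3.
Little-endian stores the least-significant byte at the lowest address.
Reassemble most-significant byte first: C3 D5 → 0xC3D5.
0xC3D5 = 50133.

50133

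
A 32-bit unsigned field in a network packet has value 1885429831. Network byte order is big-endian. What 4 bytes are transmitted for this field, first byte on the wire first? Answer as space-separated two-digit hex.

1885429831 in hexadecimal, padded to 32 bits, is 0x70616047.
Split into bytes (most-significant first): 70 61 60 47.
Big-endian stores the most-significant byte at the lowest address.
So the memory order matches the most-significant-first order: 70 61 60 47.

70 61 60 47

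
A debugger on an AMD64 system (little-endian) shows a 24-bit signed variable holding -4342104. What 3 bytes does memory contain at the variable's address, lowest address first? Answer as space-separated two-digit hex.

A8 BE BD

Two's complement of -4342104 in 24 bits: 4342104 = 0x424158; invert → 0xBDBEA7; add 1 → 0xBDBEA8.
Split into bytes (most-significant first): BD BE A8.
Little-endian stores the least-significant byte at the lowest address.
So at ascending addresses the bytes are A8 BE BD.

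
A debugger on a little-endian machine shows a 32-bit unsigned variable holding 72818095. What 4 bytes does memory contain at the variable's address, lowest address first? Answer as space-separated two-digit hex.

AF 1D 57 04

72818095 in hexadecimal, padded to 32 bits, is 0x04571DAF.
Split into bytes (most-significant first): 04 57 1D AF.
Little-endian stores the least-significant byte at the lowest address.
So at ascending addresses the bytes are AF 1D 57 04.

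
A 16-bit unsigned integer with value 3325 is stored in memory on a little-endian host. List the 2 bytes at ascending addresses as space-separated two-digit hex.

FD 0C

3325 in hexadecimal, padded to 16 bits, is 0x0CFD.
Split into bytes (most-significant first): 0C FD.
Little-endian stores the least-significant byte at the lowest address.
So at ascending addresses the bytes are FD 0C.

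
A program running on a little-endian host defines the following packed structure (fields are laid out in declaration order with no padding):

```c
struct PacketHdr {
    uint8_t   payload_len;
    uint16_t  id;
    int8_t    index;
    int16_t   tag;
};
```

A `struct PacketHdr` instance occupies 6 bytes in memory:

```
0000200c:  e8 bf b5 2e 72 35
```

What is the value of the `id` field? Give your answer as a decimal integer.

46527

`id` follows `payload_len` (1 byte), so it starts at byte offset 1 and occupies 2 bytes.
Bytes at offsets 1..2: BF B5.
Little-endian: lowest address holds the least-significant byte.
Reassemble most-significant byte first: B5 BF → 0xB5BF.
0xB5BF = 46527.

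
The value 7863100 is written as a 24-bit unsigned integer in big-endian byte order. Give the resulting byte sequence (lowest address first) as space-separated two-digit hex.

7863100 in hexadecimal, padded to 24 bits, is 0x77FB3C.
Split into bytes (most-significant first): 77 FB 3C.
Big-endian: lowest address holds the most-significant byte.
So the memory order matches the most-significant-first order: 77 FB 3C.

77 FB 3C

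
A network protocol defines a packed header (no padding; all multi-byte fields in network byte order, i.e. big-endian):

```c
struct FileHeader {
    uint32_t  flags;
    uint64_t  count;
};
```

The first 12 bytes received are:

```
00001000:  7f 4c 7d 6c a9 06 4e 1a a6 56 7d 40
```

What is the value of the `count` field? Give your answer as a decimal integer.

`count` follows `flags` (4 bytes), so it starts at byte offset 4 and occupies 8 bytes.
Bytes at offsets 4..11: A9 06 4E 1A A6 56 7D 40.
In big-endian order the high byte comes first in memory.
The bytes are already most-significant first: 0xA9064E1AA6567D40.
0xA9064E1AA6567D40 = 12179508118636887360.

12179508118636887360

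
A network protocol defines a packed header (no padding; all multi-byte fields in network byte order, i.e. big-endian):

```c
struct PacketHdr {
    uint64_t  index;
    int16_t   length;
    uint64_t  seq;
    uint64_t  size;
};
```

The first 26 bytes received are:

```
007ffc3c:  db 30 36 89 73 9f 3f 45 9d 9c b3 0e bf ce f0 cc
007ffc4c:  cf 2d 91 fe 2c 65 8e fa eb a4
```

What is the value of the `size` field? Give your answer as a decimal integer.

10519894594286185380

`size` follows `index` (8 B), `length` (2 B), `seq` (8 B), so it starts at offset 8 + 2 + 8 = 18 and occupies 8 bytes.
Bytes at offsets 18..25: 91 FE 2C 65 8E FA EB A4.
Big-endian stores the most-significant byte at the lowest address.
The bytes are already most-significant first: 0x91FE2C658EFAEBA4.
0x91FE2C658EFAEBA4 = 10519894594286185380.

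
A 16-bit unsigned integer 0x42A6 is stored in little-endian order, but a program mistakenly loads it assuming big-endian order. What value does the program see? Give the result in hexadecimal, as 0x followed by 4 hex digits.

0xA642

Stored little-endian, the bytes at ascending addresses are A6 42.
Read back as big-endian, the last byte is least significant, giving 0xA642.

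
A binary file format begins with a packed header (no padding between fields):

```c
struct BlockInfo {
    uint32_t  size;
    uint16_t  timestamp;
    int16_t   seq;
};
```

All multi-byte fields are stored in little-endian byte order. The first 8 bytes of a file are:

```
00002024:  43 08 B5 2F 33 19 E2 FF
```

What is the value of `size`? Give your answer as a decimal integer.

800393283

`size` is the first field, at byte offset 0, occupying 4 bytes.
Bytes at offsets 0..3: 43 08 B5 2F.
Little-endian stores the least-significant byte at the lowest address.
Reassemble most-significant byte first: 2F B5 08 43 → 0x2FB50843.
0x2FB50843 = 800393283.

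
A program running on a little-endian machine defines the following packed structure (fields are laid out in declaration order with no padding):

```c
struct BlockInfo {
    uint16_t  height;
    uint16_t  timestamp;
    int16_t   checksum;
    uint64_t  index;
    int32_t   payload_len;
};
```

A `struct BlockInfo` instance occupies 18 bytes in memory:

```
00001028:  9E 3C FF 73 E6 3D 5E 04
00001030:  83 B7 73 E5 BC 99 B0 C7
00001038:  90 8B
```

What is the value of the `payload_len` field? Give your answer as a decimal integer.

`payload_len` follows `height` (2 B), `timestamp` (2 B), `checksum` (2 B), `index` (8 B), so it starts at offset 2 + 2 + 2 + 8 = 14 and occupies 4 bytes.
Bytes at offsets 14..17: B0 C7 90 8B.
Little-endian: lowest address holds the least-significant byte.
Reassemble most-significant byte first: 8B 90 C7 B0 → 0x8B90C7B0.
Top bit is set, so as a signed 32-bit value this is 0x8B90C7B0 − 2^32 = -1953445968.

-1953445968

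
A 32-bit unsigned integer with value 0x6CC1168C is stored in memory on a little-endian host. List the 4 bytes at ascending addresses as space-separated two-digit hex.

8C 16 C1 6C

Split into bytes (most-significant first): 6C C1 16 8C.
Little-endian stores the least-significant byte at the lowest address.
So at ascending addresses the bytes are 8C 16 C1 6C.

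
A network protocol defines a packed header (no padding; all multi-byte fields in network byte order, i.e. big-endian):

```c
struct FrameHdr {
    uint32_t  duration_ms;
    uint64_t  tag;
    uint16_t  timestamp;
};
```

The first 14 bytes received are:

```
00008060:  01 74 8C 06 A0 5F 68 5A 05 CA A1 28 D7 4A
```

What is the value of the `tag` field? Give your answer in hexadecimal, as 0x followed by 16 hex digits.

0xA05F685A05CAA128

`tag` follows `duration_ms` (4 bytes), so it starts at byte offset 4 and occupies 8 bytes.
Bytes at offsets 4..11: A0 5F 68 5A 05 CA A1 28.
In big-endian order the high byte comes first in memory.
The bytes are already most-significant first: 0xA05F685A05CAA128.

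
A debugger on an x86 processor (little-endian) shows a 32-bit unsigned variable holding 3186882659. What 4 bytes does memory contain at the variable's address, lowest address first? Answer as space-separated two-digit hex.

3186882659 in hexadecimal, padded to 32 bits, is 0xBDF3F863.
Split into bytes (most-significant first): BD F3 F8 63.
Little-endian stores the least-significant byte at the lowest address.
So at ascending addresses the bytes are 63 F8 F3 BD.

63 F8 F3 BD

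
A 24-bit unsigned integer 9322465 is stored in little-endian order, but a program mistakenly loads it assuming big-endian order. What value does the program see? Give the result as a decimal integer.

9322465 in 24-bit hexadecimal is 0x8E3FE1.
Stored little-endian, the bytes at ascending addresses are E1 3F 8E.
Read back as big-endian, the last byte is least significant, giving 0xE13F8E.
0xE13F8E = 14761870.

14761870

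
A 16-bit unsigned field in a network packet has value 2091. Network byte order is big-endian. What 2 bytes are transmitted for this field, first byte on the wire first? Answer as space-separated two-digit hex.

08 2B

2091 in hexadecimal, padded to 16 bits, is 0x082B.
Split into bytes (most-significant first): 08 2B.
Big-endian: lowest address holds the most-significant byte.
So the memory order matches the most-significant-first order: 08 2B.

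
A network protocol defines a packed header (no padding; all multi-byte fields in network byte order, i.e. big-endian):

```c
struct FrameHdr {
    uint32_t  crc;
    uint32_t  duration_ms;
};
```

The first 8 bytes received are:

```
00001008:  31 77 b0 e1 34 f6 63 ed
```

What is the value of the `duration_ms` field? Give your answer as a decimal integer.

888562669

`duration_ms` follows `crc` (4 bytes), so it starts at byte offset 4 and occupies 4 bytes.
Bytes at offsets 4..7: 34 F6 63 ED.
In big-endian order the high byte comes first in memory.
The bytes are already most-significant first: 0x34F663ED.
0x34F663ED = 888562669.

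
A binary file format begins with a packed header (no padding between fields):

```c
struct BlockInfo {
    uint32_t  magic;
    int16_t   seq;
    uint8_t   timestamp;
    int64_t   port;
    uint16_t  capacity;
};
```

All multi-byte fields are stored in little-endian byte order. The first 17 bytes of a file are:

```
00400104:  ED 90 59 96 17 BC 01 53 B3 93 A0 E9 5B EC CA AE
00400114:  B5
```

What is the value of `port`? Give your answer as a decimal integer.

-3824580924564851885

`port` follows `magic` (4 B), `seq` (2 B), `timestamp` (1 B), so it starts at offset 4 + 2 + 1 = 7 and occupies 8 bytes.
Bytes at offsets 7..14: 53 B3 93 A0 E9 5B EC CA.
Little-endian stores the least-significant byte at the lowest address.
Reassemble most-significant byte first: CA EC 5B E9 A0 93 B3 53 → 0xCAEC5BE9A093B353.
Top bit is set, so as a signed 64-bit value this is 0xCAEC5BE9A093B353 − 2^64 = -3824580924564851885.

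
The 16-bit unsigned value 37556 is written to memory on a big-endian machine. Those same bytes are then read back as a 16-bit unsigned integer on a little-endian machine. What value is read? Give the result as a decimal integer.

46226

37556 in 16-bit hexadecimal is 0x92B4.
Stored big-endian, the bytes at ascending addresses are 92 B4.
Read back as little-endian, the first byte is least significant, giving 0xB492.
0xB492 = 46226.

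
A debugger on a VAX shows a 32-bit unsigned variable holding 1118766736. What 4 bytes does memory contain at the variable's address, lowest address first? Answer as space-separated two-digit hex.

1118766736 in hexadecimal, padded to 32 bits, is 0x42AF0690.
Split into bytes (most-significant first): 42 AF 06 90.
Little-endian stores the least-significant byte at the lowest address.
So at ascending addresses the bytes are 90 06 AF 42.

90 06 AF 42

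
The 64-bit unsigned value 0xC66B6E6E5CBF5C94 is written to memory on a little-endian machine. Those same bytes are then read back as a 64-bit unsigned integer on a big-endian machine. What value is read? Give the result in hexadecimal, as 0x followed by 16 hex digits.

0x945CBF5C6E6E6BC6

Stored little-endian, the bytes at ascending addresses are 94 5C BF 5C 6E 6E 6B C6.
Read back as big-endian, the last byte is least significant, giving 0x945CBF5C6E6E6BC6.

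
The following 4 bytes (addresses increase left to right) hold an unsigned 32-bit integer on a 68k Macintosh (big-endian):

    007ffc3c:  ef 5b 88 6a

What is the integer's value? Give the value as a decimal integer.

In big-endian order the high byte comes first in memory.
The bytes are already most-significant first: 0xEF5B886A.
0xEF5B886A = 4015753322.

4015753322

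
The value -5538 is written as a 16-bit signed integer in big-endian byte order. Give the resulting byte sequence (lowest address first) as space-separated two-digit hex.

Two's complement of -5538 in 16 bits: 5538 = 0x15A2; invert → 0xEA5D; add 1 → 0xEA5E.
Split into bytes (most-significant first): EA 5E.
Big-endian: lowest address holds the most-significant byte.
So the memory order matches the most-significant-first order: EA 5E.

EA 5E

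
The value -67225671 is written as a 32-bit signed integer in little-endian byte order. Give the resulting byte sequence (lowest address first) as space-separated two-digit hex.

B9 37 FE FB

Two's complement of -67225671 in 32 bits: 67225671 = 0x0401C847; invert → 0xFBFE37B8; add 1 → 0xFBFE37B9.
Split into bytes (most-significant first): FB FE 37 B9.
Little-endian stores the least-significant byte at the lowest address.
So at ascending addresses the bytes are B9 37 FE FB.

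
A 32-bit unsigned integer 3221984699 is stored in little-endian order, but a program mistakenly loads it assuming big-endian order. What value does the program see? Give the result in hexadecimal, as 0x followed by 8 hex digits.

0xBB950BC0

3221984699 in 32-bit hexadecimal is 0xC00B95BB.
Stored little-endian, the bytes at ascending addresses are BB 95 0B C0.
Read back as big-endian, the last byte is least significant, giving 0xBB950BC0.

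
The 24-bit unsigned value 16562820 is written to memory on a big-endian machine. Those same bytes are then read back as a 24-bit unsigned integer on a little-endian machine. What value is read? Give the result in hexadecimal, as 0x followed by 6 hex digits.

0x84BAFC

16562820 in 24-bit hexadecimal is 0xFCBA84.
Stored big-endian, the bytes at ascending addresses are FC BA 84.
Read back as little-endian, the first byte is least significant, giving 0x84BAFC.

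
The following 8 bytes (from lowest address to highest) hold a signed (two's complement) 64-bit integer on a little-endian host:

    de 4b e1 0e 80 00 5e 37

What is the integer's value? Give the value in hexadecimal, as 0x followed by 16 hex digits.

In little-endian order the low byte comes first in memory.
Reassemble most-significant byte first: 37 5E 00 80 0E E1 4B DE → 0x375E00800EE14BDE.

0x375E00800EE14BDE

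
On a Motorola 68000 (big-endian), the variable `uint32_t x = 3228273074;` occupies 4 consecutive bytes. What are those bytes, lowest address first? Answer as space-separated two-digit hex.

3228273074 in hexadecimal, padded to 32 bits, is 0xC06B89B2.
Split into bytes (most-significant first): C0 6B 89 B2.
Big-endian stores the most-significant byte at the lowest address.
So the memory order matches the most-significant-first order: C0 6B 89 B2.

C0 6B 89 B2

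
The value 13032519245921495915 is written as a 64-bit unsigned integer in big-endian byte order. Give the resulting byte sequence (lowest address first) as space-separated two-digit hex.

B4 DC CF 34 75 97 AB 6B

13032519245921495915 in hexadecimal, padded to 64 bits, is 0xB4DCCF347597AB6B.
Split into bytes (most-significant first): B4 DC CF 34 75 97 AB 6B.
Big-endian stores the most-significant byte at the lowest address.
So the memory order matches the most-significant-first order: B4 DC CF 34 75 97 AB 6B.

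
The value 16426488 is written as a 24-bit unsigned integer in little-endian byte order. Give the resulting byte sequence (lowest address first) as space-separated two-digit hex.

F8 A5 FA

16426488 in hexadecimal, padded to 24 bits, is 0xFAA5F8.
Split into bytes (most-significant first): FA A5 F8.
In little-endian order the low byte comes first in memory.
So at ascending addresses the bytes are F8 A5 FA.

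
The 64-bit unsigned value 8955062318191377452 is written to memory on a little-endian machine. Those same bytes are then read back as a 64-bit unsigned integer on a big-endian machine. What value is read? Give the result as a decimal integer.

8955062318191377452 in 64-bit hexadecimal is 0x7C46C5BB81487C2C.
Stored little-endian, the bytes at ascending addresses are 2C 7C 48 81 BB C5 46 7C.
Read back as big-endian, the last byte is least significant, giving 0x2C7C4881BBC5467C.
0x2C7C4881BBC5467C = 3205516756819199612.

3205516756819199612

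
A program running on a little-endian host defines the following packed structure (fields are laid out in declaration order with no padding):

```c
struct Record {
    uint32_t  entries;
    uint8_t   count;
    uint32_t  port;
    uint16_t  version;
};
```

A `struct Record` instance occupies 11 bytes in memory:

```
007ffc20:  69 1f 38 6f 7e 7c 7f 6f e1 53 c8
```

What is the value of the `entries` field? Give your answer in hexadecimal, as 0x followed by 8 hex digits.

0x6F381F69

`entries` is the first field, at byte offset 0, occupying 4 bytes.
Bytes at offsets 0..3: 69 1F 38 6F.
In little-endian order the low byte comes first in memory.
Reassemble most-significant byte first: 6F 38 1F 69 → 0x6F381F69.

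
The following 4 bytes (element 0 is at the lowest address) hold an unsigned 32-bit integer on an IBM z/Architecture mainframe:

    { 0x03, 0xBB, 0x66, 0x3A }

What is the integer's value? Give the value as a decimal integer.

62613050

Big-endian stores the most-significant byte at the lowest address.
The bytes are already most-significant first: 0x03BB663A.
0x03BB663A = 62613050.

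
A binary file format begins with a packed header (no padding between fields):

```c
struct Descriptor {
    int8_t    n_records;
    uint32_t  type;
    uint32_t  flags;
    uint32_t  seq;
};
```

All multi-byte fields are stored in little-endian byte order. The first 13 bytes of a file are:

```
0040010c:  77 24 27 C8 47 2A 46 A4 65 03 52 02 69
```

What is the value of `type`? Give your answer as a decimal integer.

`type` follows `n_records` (1 byte), so it starts at byte offset 1 and occupies 4 bytes.
Bytes at offsets 1..4: 24 27 C8 47.
In little-endian order the low byte comes first in memory.
Reassemble most-significant byte first: 47 C8 27 24 → 0x47C82724.
0x47C82724 = 1204299556.

1204299556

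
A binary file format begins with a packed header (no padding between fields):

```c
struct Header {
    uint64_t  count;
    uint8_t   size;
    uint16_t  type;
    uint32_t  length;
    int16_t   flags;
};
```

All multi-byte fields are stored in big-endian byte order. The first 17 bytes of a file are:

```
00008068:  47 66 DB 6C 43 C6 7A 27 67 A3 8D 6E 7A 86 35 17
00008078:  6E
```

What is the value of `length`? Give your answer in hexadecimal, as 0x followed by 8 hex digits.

0x6E7A8635

`length` follows `count` (8 B), `size` (1 B), `type` (2 B), so it starts at offset 8 + 1 + 2 = 11 and occupies 4 bytes.
Bytes at offsets 11..14: 6E 7A 86 35.
Big-endian: lowest address holds the most-significant byte.
The bytes are already most-significant first: 0x6E7A8635.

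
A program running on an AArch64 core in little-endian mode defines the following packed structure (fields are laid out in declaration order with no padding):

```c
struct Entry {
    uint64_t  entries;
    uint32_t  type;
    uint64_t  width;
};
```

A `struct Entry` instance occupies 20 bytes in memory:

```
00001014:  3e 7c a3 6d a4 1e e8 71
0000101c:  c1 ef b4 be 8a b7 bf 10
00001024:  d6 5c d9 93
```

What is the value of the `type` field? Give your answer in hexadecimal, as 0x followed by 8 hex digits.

`type` follows `entries` (8 bytes), so it starts at byte offset 8 and occupies 4 bytes.
Bytes at offsets 8..11: C1 EF B4 BE.
Little-endian: lowest address holds the least-significant byte.
Reassemble most-significant byte first: BE B4 EF C1 → 0xBEB4EFC1.

0xBEB4EFC1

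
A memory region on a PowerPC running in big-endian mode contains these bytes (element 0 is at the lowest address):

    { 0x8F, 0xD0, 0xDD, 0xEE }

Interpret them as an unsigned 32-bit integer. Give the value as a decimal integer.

2412830190

Big-endian stores the most-significant byte at the lowest address.
The bytes are already most-significant first: 0x8FD0DDEE.
0x8FD0DDEE = 2412830190.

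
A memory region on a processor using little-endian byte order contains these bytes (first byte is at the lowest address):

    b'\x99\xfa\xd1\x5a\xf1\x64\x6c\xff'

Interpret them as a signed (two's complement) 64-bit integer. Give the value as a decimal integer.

-41547308779570535

Little-endian: lowest address holds the least-significant byte.
Reassemble most-significant byte first: FF 6C 64 F1 5A D1 FA 99 → 0xFF6C64F15AD1FA99.
Top bit is set, so as a signed 64-bit value this is 0xFF6C64F15AD1FA99 − 2^64 = -41547308779570535.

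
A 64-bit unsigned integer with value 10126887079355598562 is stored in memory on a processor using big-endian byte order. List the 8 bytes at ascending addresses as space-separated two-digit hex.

10126887079355598562 in hexadecimal, padded to 64 bits, is 0x8C89EE24E57BC6E2.
Split into bytes (most-significant first): 8C 89 EE 24 E5 7B C6 E2.
In big-endian order the high byte comes first in memory.
So the memory order matches the most-significant-first order: 8C 89 EE 24 E5 7B C6 E2.

8C 89 EE 24 E5 7B C6 E2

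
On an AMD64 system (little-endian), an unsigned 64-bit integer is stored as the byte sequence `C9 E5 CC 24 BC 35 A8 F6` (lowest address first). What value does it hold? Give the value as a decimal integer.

Little-endian: lowest address holds the least-significant byte.
Reassemble most-significant byte first: F6 A8 35 BC 24 CC E5 C9 → 0xF6A835BC24CCE5C9.
0xF6A835BC24CCE5C9 = 17773515011605194185.

17773515011605194185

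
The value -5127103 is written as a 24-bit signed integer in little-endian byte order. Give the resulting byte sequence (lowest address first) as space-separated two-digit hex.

Two's complement of -5127103 in 24 bits: 5127103 = 0x4E3BBF; invert → 0xB1C440; add 1 → 0xB1C441.
Split into bytes (most-significant first): B1 C4 41.
Little-endian: lowest address holds the least-significant byte.
So at ascending addresses the bytes are 41 C4 B1.

41 C4 B1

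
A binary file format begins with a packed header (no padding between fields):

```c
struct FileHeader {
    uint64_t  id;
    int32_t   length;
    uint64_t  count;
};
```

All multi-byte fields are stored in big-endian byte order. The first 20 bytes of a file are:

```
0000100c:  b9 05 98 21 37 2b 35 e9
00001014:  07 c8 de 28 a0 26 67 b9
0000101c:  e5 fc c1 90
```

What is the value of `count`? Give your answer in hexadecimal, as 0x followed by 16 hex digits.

0xA02667B9E5FCC190

`count` follows `id` (8 B), `length` (4 B), so it starts at offset 8 + 4 = 12 and occupies 8 bytes.
Bytes at offsets 12..19: A0 26 67 B9 E5 FC C1 90.
In big-endian order the high byte comes first in memory.
The bytes are already most-significant first: 0xA02667B9E5FCC190.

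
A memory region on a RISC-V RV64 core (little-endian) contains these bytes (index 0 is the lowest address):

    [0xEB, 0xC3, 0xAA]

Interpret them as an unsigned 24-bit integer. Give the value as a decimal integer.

In little-endian order the low byte comes first in memory.
Reassemble most-significant byte first: AA C3 EB → 0xAAC3EB.
0xAAC3EB = 11191275.

11191275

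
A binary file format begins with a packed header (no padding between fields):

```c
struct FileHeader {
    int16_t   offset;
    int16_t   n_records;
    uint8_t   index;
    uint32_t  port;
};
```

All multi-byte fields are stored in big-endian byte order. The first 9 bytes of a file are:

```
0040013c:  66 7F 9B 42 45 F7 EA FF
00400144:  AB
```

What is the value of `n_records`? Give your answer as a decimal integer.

`n_records` follows `offset` (2 bytes), so it starts at byte offset 2 and occupies 2 bytes.
Bytes at offsets 2..3: 9B 42.
Big-endian: lowest address holds the most-significant byte.
The bytes are already most-significant first: 0x9B42.
Top bit is set, so as a signed 16-bit value this is 0x9B42 − 2^16 = -25790.

-25790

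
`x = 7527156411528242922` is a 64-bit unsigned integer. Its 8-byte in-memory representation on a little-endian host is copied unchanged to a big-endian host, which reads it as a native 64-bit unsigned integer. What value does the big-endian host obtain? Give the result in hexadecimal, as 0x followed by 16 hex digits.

7527156411528242922 in 64-bit hexadecimal is 0x6875D4E02DF1E6EA.
Stored little-endian, the bytes at ascending addresses are EA E6 F1 2D E0 D4 75 68.
Read back as big-endian, the last byte is least significant, giving 0xEAE6F12DE0D47568.

0xEAE6F12DE0D47568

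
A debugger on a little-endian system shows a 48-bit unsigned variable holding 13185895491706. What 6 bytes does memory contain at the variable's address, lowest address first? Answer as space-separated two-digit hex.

13185895491706 in hexadecimal, padded to 48 bits, is 0x0BFE149DE87A.
Split into bytes (most-significant first): 0B FE 14 9D E8 7A.
Little-endian: lowest address holds the least-significant byte.
So at ascending addresses the bytes are 7A E8 9D 14 FE 0B.

7A E8 9D 14 FE 0B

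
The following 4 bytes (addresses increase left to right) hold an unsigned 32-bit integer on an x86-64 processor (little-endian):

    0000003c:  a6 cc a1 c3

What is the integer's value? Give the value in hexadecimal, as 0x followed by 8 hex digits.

Little-endian: lowest address holds the least-significant byte.
Reassemble most-significant byte first: C3 A1 CC A6 → 0xC3A1CCA6.

0xC3A1CCA6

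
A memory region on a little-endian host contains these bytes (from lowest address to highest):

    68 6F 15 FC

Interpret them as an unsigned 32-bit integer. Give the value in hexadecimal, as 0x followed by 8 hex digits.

Little-endian: lowest address holds the least-significant byte.
Reassemble most-significant byte first: FC 15 6F 68 → 0xFC156F68.

0xFC156F68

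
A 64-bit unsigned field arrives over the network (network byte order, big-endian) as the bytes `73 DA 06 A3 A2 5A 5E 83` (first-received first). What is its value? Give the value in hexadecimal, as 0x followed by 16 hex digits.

0x73DA06A3A25A5E83

Big-endian stores the most-significant byte at the lowest address.
The bytes are already most-significant first: 0x73DA06A3A25A5E83.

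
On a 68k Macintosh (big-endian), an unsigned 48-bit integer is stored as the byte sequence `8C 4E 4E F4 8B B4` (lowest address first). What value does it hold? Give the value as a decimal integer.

154267959987124

In big-endian order the high byte comes first in memory.
The bytes are already most-significant first: 0x8C4E4EF48BB4.
0x8C4E4EF48BB4 = 154267959987124.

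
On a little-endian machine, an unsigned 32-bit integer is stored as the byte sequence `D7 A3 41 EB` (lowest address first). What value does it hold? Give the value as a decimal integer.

In little-endian order the low byte comes first in memory.
Reassemble most-significant byte first: EB 41 A3 D7 → 0xEB41A3D7.
0xEB41A3D7 = 3946947543.

3946947543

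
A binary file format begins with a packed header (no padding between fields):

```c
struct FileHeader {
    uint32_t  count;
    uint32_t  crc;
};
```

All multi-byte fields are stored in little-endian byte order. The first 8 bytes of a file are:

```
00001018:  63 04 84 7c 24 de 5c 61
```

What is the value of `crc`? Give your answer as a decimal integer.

1633476132

`crc` follows `count` (4 bytes), so it starts at byte offset 4 and occupies 4 bytes.
Bytes at offsets 4..7: 24 DE 5C 61.
Little-endian: lowest address holds the least-significant byte.
Reassemble most-significant byte first: 61 5C DE 24 → 0x615CDE24.
0x615CDE24 = 1633476132.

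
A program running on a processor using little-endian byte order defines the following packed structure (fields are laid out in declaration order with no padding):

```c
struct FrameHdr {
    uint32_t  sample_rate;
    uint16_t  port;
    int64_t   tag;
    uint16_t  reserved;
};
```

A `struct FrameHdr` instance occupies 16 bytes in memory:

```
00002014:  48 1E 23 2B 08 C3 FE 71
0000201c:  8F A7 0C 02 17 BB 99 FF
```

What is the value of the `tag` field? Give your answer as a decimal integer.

`tag` follows `sample_rate` (4 B), `port` (2 B), so it starts at offset 4 + 2 = 6 and occupies 8 bytes.
Bytes at offsets 6..13: FE 71 8F A7 0C 02 17 BB.
In little-endian order the low byte comes first in memory.
Reassemble most-significant byte first: BB 17 02 0C A7 8F 71 FE → 0xBB17020CA78F71FE.
Top bit is set, so as a signed 64-bit value this is 0xBB17020CA78F71FE − 2^64 = -4965497810778623490.

-4965497810778623490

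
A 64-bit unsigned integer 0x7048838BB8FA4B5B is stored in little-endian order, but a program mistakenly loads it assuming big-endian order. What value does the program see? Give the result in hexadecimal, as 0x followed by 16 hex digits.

0x5B4BFAB88B834870

Stored little-endian, the bytes at ascending addresses are 5B 4B FA B8 8B 83 48 70.
Read back as big-endian, the last byte is least significant, giving 0x5B4BFAB88B834870.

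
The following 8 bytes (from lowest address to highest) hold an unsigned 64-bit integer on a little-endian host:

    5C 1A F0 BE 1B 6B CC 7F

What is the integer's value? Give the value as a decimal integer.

9208853104977517148

In little-endian order the low byte comes first in memory.
Reassemble most-significant byte first: 7F CC 6B 1B BE F0 1A 5C → 0x7FCC6B1BBEF01A5C.
0x7FCC6B1BBEF01A5C = 9208853104977517148.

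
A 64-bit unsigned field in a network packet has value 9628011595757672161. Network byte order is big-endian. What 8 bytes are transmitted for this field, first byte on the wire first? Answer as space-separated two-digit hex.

9628011595757672161 in hexadecimal, padded to 64 bits, is 0x859D9188F27A56E1.
Split into bytes (most-significant first): 85 9D 91 88 F2 7A 56 E1.
Big-endian: lowest address holds the most-significant byte.
So the memory order matches the most-significant-first order: 85 9D 91 88 F2 7A 56 E1.

85 9D 91 88 F2 7A 56 E1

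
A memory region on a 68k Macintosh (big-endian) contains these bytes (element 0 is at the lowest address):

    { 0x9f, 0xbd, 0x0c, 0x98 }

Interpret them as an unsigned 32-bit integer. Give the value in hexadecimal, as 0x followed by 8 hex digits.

0x9FBD0C98

In big-endian order the high byte comes first in memory.
The bytes are already most-significant first: 0x9FBD0C98.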